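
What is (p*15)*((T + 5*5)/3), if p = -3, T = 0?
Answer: -375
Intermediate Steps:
(p*15)*((T + 5*5)/3) = (-3*15)*((0 + 5*5)/3) = -45*(0 + 25)/3 = -1125/3 = -45*25/3 = -375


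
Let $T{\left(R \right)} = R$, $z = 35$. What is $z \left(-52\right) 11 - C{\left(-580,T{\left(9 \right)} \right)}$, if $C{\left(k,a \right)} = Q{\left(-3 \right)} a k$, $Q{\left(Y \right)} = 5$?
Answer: $6080$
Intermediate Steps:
$C{\left(k,a \right)} = 5 a k$
$z \left(-52\right) 11 - C{\left(-580,T{\left(9 \right)} \right)} = 35 \left(-52\right) 11 - 5 \cdot 9 \left(-580\right) = \left(-1820\right) 11 - -26100 = -20020 + 26100 = 6080$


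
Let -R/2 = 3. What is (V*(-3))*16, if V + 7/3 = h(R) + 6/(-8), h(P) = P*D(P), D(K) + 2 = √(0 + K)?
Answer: -428 + 288*I*√6 ≈ -428.0 + 705.45*I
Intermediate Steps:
D(K) = -2 + √K (D(K) = -2 + √(0 + K) = -2 + √K)
R = -6 (R = -2*3 = -6)
h(P) = P*(-2 + √P)
V = 107/12 - 6*I*√6 (V = -7/3 + (-6*(-2 + √(-6)) + 6/(-8)) = -7/3 + (-6*(-2 + I*√6) + 6*(-⅛)) = -7/3 + ((12 - 6*I*√6) - ¾) = -7/3 + (45/4 - 6*I*√6) = 107/12 - 6*I*√6 ≈ 8.9167 - 14.697*I)
(V*(-3))*16 = ((107/12 - 6*I*√6)*(-3))*16 = (-107/4 + 18*I*√6)*16 = -428 + 288*I*√6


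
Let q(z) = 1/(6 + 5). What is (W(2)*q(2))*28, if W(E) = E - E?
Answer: 0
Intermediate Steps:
W(E) = 0
q(z) = 1/11
(W(2)*q(2))*28 = (0*(1/11))*28 = 0*28 = 0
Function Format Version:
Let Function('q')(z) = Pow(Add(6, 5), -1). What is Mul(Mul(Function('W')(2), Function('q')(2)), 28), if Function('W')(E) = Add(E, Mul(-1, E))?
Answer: 0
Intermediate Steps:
Function('W')(E) = 0
Function('q')(z) = Rational(1, 11) (Function('q')(z) = Pow(11, -1) = Rational(1, 11))
Mul(Mul(Function('W')(2), Function('q')(2)), 28) = Mul(Mul(0, Rational(1, 11)), 28) = Mul(0, 28) = 0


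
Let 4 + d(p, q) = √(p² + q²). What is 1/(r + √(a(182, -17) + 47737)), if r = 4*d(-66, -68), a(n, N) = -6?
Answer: 1/(-16 + √47731 + 8*√2245) ≈ 0.0017196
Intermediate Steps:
d(p, q) = -4 + √(p² + q²)
r = -16 + 8*√2245 (r = 4*(-4 + √((-66)² + (-68)²)) = 4*(-4 + √(4356 + 4624)) = 4*(-4 + √8980) = 4*(-4 + 2*√2245) = -16 + 8*√2245 ≈ 363.05)
1/(r + √(a(182, -17) + 47737)) = 1/((-16 + 8*√2245) + √(-6 + 47737)) = 1/((-16 + 8*√2245) + √47731) = 1/(-16 + √47731 + 8*√2245)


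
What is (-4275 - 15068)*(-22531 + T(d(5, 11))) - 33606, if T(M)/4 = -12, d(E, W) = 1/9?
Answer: 436711991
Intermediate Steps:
d(E, W) = ⅑
T(M) = -48 (T(M) = 4*(-12) = -48)
(-4275 - 15068)*(-22531 + T(d(5, 11))) - 33606 = (-4275 - 15068)*(-22531 - 48) - 33606 = -19343*(-22579) - 33606 = 436745597 - 33606 = 436711991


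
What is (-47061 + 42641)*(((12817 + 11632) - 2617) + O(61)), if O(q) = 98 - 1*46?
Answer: -96727280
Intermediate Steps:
O(q) = 52 (O(q) = 98 - 46 = 52)
(-47061 + 42641)*(((12817 + 11632) - 2617) + O(61)) = (-47061 + 42641)*(((12817 + 11632) - 2617) + 52) = -4420*((24449 - 2617) + 52) = -4420*(21832 + 52) = -4420*21884 = -96727280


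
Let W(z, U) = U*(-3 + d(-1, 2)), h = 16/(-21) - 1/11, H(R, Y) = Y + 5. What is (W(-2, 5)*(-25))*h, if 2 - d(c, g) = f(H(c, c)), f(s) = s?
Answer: -123125/231 ≈ -533.01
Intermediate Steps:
H(R, Y) = 5 + Y
d(c, g) = -3 - c (d(c, g) = 2 - (5 + c) = 2 + (-5 - c) = -3 - c)
h = -197/231 (h = 16*(-1/21) - 1*1/11 = -16/21 - 1/11 = -197/231 ≈ -0.85281)
W(z, U) = -5*U (W(z, U) = U*(-3 + (-3 - 1*(-1))) = U*(-3 + (-3 + 1)) = U*(-3 - 2) = U*(-5) = -5*U)
(W(-2, 5)*(-25))*h = (-5*5*(-25))*(-197/231) = -25*(-25)*(-197/231) = 625*(-197/231) = -123125/231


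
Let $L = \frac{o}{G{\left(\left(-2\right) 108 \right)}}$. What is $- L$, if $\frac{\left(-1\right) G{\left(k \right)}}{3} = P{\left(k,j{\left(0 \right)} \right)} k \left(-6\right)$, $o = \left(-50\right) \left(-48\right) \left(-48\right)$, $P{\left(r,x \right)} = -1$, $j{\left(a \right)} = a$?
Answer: $\frac{800}{27} \approx 29.63$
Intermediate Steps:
$o = -115200$ ($o = 2400 \left(-48\right) = -115200$)
$G{\left(k \right)} = - 18 k$ ($G{\left(k \right)} = - 3 - k \left(-6\right) = - 3 \cdot 6 k = - 18 k$)
$L = - \frac{800}{27}$ ($L = - \frac{115200}{\left(-18\right) \left(\left(-2\right) 108\right)} = - \frac{115200}{\left(-18\right) \left(-216\right)} = - \frac{115200}{3888} = \left(-115200\right) \frac{1}{3888} = - \frac{800}{27} \approx -29.63$)
$- L = \left(-1\right) \left(- \frac{800}{27}\right) = \frac{800}{27}$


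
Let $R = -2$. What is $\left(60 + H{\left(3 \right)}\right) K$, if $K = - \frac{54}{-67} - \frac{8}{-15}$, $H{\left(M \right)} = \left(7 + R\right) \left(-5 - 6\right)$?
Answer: $\frac{1346}{201} \approx 6.6965$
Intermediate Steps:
$H{\left(M \right)} = -55$ ($H{\left(M \right)} = \left(7 - 2\right) \left(-5 - 6\right) = 5 \left(-11\right) = -55$)
$K = \frac{1346}{1005}$ ($K = \left(-54\right) \left(- \frac{1}{67}\right) - - \frac{8}{15} = \frac{54}{67} + \frac{8}{15} = \frac{1346}{1005} \approx 1.3393$)
$\left(60 + H{\left(3 \right)}\right) K = \left(60 - 55\right) \frac{1346}{1005} = 5 \cdot \frac{1346}{1005} = \frac{1346}{201}$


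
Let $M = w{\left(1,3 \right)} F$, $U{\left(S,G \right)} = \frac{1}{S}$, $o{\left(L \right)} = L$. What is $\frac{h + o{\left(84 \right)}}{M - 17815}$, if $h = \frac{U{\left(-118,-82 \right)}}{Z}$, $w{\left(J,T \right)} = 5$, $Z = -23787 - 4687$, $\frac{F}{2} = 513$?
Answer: $- \frac{282234289}{42620737420} \approx -0.006622$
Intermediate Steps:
$F = 1026$ ($F = 2 \cdot 513 = 1026$)
$Z = -28474$
$M = 5130$ ($M = 5 \cdot 1026 = 5130$)
$h = \frac{1}{3359932}$ ($h = \frac{1}{\left(-118\right) \left(-28474\right)} = \left(- \frac{1}{118}\right) \left(- \frac{1}{28474}\right) = \frac{1}{3359932} \approx 2.9762 \cdot 10^{-7}$)
$\frac{h + o{\left(84 \right)}}{M - 17815} = \frac{\frac{1}{3359932} + 84}{5130 - 17815} = \frac{282234289}{3359932 \left(-12685\right)} = \frac{282234289}{3359932} \left(- \frac{1}{12685}\right) = - \frac{282234289}{42620737420}$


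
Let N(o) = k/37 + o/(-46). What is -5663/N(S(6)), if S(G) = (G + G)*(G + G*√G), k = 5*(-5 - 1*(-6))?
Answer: -5864982221/9164255 + 6419191716*√6/9164255 ≈ 1075.8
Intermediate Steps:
k = 5 (k = 5*(-5 + 6) = 5*1 = 5)
S(G) = 2*G*(G + G^(3/2)) (S(G) = (2*G)*(G + G^(3/2)) = 2*G*(G + G^(3/2)))
N(o) = 5/37 - o/46 (N(o) = 5/37 + o/(-46) = 5*(1/37) + o*(-1/46) = 5/37 - o/46)
-5663/N(S(6)) = -5663/(5/37 - (2*6² + 2*6^(5/2))/46) = -5663/(5/37 - (2*36 + 2*(36*√6))/46) = -5663/(5/37 - (72 + 72*√6)/46) = -5663/(5/37 + (-36/23 - 36*√6/23)) = -5663/(-1217/851 - 36*√6/23)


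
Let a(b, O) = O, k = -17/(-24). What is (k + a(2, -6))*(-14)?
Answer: 889/12 ≈ 74.083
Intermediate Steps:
k = 17/24 (k = -17*(-1/24) = 17/24 ≈ 0.70833)
(k + a(2, -6))*(-14) = (17/24 - 6)*(-14) = -127/24*(-14) = 889/12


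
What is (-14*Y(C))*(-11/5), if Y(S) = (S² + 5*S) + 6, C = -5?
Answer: 924/5 ≈ 184.80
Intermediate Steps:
Y(S) = 6 + S² + 5*S
(-14*Y(C))*(-11/5) = (-14*(6 + (-5)² + 5*(-5)))*(-11/5) = (-14*(6 + 25 - 25))*(-11*⅕) = -14*6*(-11/5) = -84*(-11/5) = 924/5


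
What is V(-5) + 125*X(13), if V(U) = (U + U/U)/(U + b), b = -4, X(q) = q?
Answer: 14629/9 ≈ 1625.4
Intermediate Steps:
V(U) = (1 + U)/(-4 + U) (V(U) = (U + U/U)/(U - 4) = (U + 1)/(-4 + U) = (1 + U)/(-4 + U))
V(-5) + 125*X(13) = (1 - 5)/(-4 - 5) + 125*13 = -4/(-9) + 1625 = -⅑*(-4) + 1625 = 4/9 + 1625 = 14629/9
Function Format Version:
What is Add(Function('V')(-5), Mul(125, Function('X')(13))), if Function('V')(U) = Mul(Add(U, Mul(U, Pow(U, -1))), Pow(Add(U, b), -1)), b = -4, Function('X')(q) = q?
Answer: Rational(14629, 9) ≈ 1625.4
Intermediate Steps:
Function('V')(U) = Mul(Pow(Add(-4, U), -1), Add(1, U)) (Function('V')(U) = Mul(Add(U, Mul(U, Pow(U, -1))), Pow(Add(U, -4), -1)) = Mul(Add(U, 1), Pow(Add(-4, U), -1)) = Mul(Add(1, U), Pow(Add(-4, U), -1)) = Mul(Pow(Add(-4, U), -1), Add(1, U)))
Add(Function('V')(-5), Mul(125, Function('X')(13))) = Add(Mul(Pow(Add(-4, -5), -1), Add(1, -5)), Mul(125, 13)) = Add(Mul(Pow(-9, -1), -4), 1625) = Add(Mul(Rational(-1, 9), -4), 1625) = Add(Rational(4, 9), 1625) = Rational(14629, 9)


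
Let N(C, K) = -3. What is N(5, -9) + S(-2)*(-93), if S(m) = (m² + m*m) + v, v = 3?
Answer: -1026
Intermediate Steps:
S(m) = 3 + 2*m² (S(m) = (m² + m*m) + 3 = (m² + m²) + 3 = 2*m² + 3 = 3 + 2*m²)
N(5, -9) + S(-2)*(-93) = -3 + (3 + 2*(-2)²)*(-93) = -3 + (3 + 2*4)*(-93) = -3 + (3 + 8)*(-93) = -3 + 11*(-93) = -3 - 1023 = -1026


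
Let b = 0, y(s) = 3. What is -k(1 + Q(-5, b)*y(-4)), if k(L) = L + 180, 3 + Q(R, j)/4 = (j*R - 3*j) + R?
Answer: -85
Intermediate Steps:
Q(R, j) = -12 - 12*j + 4*R + 4*R*j (Q(R, j) = -12 + 4*((j*R - 3*j) + R) = -12 + 4*((R*j - 3*j) + R) = -12 + 4*((-3*j + R*j) + R) = -12 + 4*(R - 3*j + R*j) = -12 + (-12*j + 4*R + 4*R*j) = -12 - 12*j + 4*R + 4*R*j)
k(L) = 180 + L
-k(1 + Q(-5, b)*y(-4)) = -(180 + (1 + (-12 - 12*0 + 4*(-5) + 4*(-5)*0)*3)) = -(180 + (1 + (-12 + 0 - 20 + 0)*3)) = -(180 + (1 - 32*3)) = -(180 + (1 - 96)) = -(180 - 95) = -1*85 = -85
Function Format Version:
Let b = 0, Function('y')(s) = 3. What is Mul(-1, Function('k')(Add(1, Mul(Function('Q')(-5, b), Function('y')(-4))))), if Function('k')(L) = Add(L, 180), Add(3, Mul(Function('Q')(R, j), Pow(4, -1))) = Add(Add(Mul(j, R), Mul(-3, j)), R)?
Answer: -85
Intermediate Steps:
Function('Q')(R, j) = Add(-12, Mul(-12, j), Mul(4, R), Mul(4, R, j)) (Function('Q')(R, j) = Add(-12, Mul(4, Add(Add(Mul(j, R), Mul(-3, j)), R))) = Add(-12, Mul(4, Add(Add(Mul(R, j), Mul(-3, j)), R))) = Add(-12, Mul(4, Add(Add(Mul(-3, j), Mul(R, j)), R))) = Add(-12, Mul(4, Add(R, Mul(-3, j), Mul(R, j)))) = Add(-12, Add(Mul(-12, j), Mul(4, R), Mul(4, R, j))) = Add(-12, Mul(-12, j), Mul(4, R), Mul(4, R, j)))
Function('k')(L) = Add(180, L)
Mul(-1, Function('k')(Add(1, Mul(Function('Q')(-5, b), Function('y')(-4))))) = Mul(-1, Add(180, Add(1, Mul(Add(-12, Mul(-12, 0), Mul(4, -5), Mul(4, -5, 0)), 3)))) = Mul(-1, Add(180, Add(1, Mul(Add(-12, 0, -20, 0), 3)))) = Mul(-1, Add(180, Add(1, Mul(-32, 3)))) = Mul(-1, Add(180, Add(1, -96))) = Mul(-1, Add(180, -95)) = Mul(-1, 85) = -85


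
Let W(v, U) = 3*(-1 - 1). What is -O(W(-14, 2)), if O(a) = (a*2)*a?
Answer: -72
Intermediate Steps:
W(v, U) = -6 (W(v, U) = 3*(-2) = -6)
O(a) = 2*a² (O(a) = (2*a)*a = 2*a²)
-O(W(-14, 2)) = -2*(-6)² = -2*36 = -1*72 = -72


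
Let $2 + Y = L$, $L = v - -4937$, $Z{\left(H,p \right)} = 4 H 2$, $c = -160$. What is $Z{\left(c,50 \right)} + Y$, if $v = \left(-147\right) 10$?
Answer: $2185$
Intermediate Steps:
$v = -1470$
$Z{\left(H,p \right)} = 8 H$
$L = 3467$ ($L = -1470 - -4937 = -1470 + 4937 = 3467$)
$Y = 3465$ ($Y = -2 + 3467 = 3465$)
$Z{\left(c,50 \right)} + Y = 8 \left(-160\right) + 3465 = -1280 + 3465 = 2185$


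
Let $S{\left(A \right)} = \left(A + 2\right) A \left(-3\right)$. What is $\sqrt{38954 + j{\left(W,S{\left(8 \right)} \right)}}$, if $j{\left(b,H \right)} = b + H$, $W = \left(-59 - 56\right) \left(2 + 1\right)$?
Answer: $\sqrt{38369} \approx 195.88$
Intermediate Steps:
$S{\left(A \right)} = - 3 A \left(2 + A\right)$ ($S{\left(A \right)} = \left(2 + A\right) A \left(-3\right) = A \left(2 + A\right) \left(-3\right) = - 3 A \left(2 + A\right)$)
$W = -345$ ($W = \left(-115\right) 3 = -345$)
$j{\left(b,H \right)} = H + b$
$\sqrt{38954 + j{\left(W,S{\left(8 \right)} \right)}} = \sqrt{38954 - \left(345 + 24 \left(2 + 8\right)\right)} = \sqrt{38954 - \left(345 + 24 \cdot 10\right)} = \sqrt{38954 - 585} = \sqrt{38369}$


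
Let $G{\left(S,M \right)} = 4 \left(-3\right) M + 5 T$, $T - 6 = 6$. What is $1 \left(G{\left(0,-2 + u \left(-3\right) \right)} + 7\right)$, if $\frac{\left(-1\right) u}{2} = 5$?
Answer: $-269$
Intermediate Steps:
$u = -10$ ($u = \left(-2\right) 5 = -10$)
$T = 12$ ($T = 6 + 6 = 12$)
$G{\left(S,M \right)} = 60 - 12 M$ ($G{\left(S,M \right)} = 4 \left(-3\right) M + 5 \cdot 12 = - 12 M + 60 = 60 - 12 M$)
$1 \left(G{\left(0,-2 + u \left(-3\right) \right)} + 7\right) = 1 \left(\left(60 - 12 \left(-2 - -30\right)\right) + 7\right) = 1 \left(\left(60 - 12 \left(-2 + 30\right)\right) + 7\right) = 1 \left(\left(60 - 336\right) + 7\right) = 1 \left(-276 + 7\right) = 1 \left(-269\right) = -269$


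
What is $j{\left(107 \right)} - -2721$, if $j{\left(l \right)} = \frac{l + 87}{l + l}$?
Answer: $\frac{291244}{107} \approx 2721.9$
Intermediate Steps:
$j{\left(l \right)} = \frac{87 + l}{2 l}$
$j{\left(107 \right)} - -2721 = \frac{87 + 107}{2 \cdot 107} - -2721 = \frac{1}{2} \cdot \frac{1}{107} \cdot 194 + 2721 = \frac{97}{107} + 2721 = \frac{291244}{107}$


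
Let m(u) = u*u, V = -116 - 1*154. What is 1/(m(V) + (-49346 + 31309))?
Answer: 1/54863 ≈ 1.8227e-5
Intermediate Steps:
V = -270 (V = -116 - 154 = -270)
m(u) = u²
1/(m(V) + (-49346 + 31309)) = 1/((-270)² + (-49346 + 31309)) = 1/(72900 - 18037) = 1/54863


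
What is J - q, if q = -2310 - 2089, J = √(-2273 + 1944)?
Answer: 4399 + I*√329 ≈ 4399.0 + 18.138*I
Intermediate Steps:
J = I*√329 (J = √(-329) = I*√329 ≈ 18.138*I)
q = -4399
J - q = I*√329 - 1*(-4399) = I*√329 + 4399 = 4399 + I*√329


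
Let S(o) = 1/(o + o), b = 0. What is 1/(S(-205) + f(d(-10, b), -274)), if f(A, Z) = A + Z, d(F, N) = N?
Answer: -410/112341 ≈ -0.0036496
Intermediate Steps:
S(o) = 1/(2*o)
1/(S(-205) + f(d(-10, b), -274)) = 1/((½)/(-205) + (0 - 274)) = 1/((½)*(-1/205) - 274) = 1/(-1/410 - 274) = 1/(-112341/410) = -410/112341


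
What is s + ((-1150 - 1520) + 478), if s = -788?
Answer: -2980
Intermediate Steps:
s + ((-1150 - 1520) + 478) = -788 + ((-1150 - 1520) + 478) = -788 + (-2670 + 478) = -788 - 2192 = -2980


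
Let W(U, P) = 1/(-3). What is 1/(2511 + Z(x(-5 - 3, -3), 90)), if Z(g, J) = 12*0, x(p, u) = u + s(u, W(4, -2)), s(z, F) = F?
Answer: 1/2511 ≈ 0.00039825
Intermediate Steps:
W(U, P) = -⅓
x(p, u) = -⅓ + u (x(p, u) = u - ⅓ = -⅓ + u)
Z(g, J) = 0
1/(2511 + Z(x(-5 - 3, -3), 90)) = 1/(2511 + 0) = 1/2511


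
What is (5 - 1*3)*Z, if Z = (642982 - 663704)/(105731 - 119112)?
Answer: 41444/13381 ≈ 3.0972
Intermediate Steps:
Z = 20722/13381 (Z = -20722/(-13381) = -20722*(-1/13381) = 20722/13381 ≈ 1.5486)
(5 - 1*3)*Z = (5 - 1*3)*(20722/13381) = (5 - 3)*(20722/13381) = 2*(20722/13381) = 41444/13381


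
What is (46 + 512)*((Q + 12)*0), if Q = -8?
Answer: 0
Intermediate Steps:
(46 + 512)*((Q + 12)*0) = (46 + 512)*((-8 + 12)*0) = 558*(4*0) = 558*0 = 0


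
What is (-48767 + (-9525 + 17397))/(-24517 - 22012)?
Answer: 40895/46529 ≈ 0.87891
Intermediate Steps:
(-48767 + (-9525 + 17397))/(-24517 - 22012) = (-48767 + 7872)/(-46529) = -40895*(-1/46529) = 40895/46529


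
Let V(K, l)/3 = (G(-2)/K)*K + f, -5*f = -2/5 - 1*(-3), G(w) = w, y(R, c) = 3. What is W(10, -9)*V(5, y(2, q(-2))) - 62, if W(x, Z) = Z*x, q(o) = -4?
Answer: 3092/5 ≈ 618.40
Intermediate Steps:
f = -13/25 (f = -(-2/5 - 1*(-3))/5 = -(-2*⅕ + 3)/5 = -(-⅖ + 3)/5 = -⅕*13/5 = -13/25 ≈ -0.52000)
V(K, l) = -189/25 (V(K, l) = 3*((-2/K)*K - 13/25) = 3*(-2 - 13/25) = 3*(-63/25) = -189/25)
W(10, -9)*V(5, y(2, q(-2))) - 62 = -9*10*(-189/25) - 62 = -90*(-189/25) - 62 = 3402/5 - 62 = 3092/5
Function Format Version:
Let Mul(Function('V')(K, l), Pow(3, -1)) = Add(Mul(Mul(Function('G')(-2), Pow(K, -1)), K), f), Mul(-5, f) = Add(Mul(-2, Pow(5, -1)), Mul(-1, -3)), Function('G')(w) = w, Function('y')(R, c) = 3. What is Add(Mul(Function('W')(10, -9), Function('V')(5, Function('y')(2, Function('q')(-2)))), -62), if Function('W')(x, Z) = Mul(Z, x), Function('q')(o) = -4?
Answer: Rational(3092, 5) ≈ 618.40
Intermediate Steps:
f = Rational(-13, 25) (f = Mul(Rational(-1, 5), Add(Mul(-2, Pow(5, -1)), Mul(-1, -3))) = Mul(Rational(-1, 5), Add(Mul(-2, Rational(1, 5)), 3)) = Mul(Rational(-1, 5), Add(Rational(-2, 5), 3)) = Mul(Rational(-1, 5), Rational(13, 5)) = Rational(-13, 25) ≈ -0.52000)
Function('V')(K, l) = Rational(-189, 25) (Function('V')(K, l) = Mul(3, Add(Mul(Mul(-2, Pow(K, -1)), K), Rational(-13, 25))) = Mul(3, Add(-2, Rational(-13, 25))) = Mul(3, Rational(-63, 25)) = Rational(-189, 25))
Add(Mul(Function('W')(10, -9), Function('V')(5, Function('y')(2, Function('q')(-2)))), -62) = Add(Mul(Mul(-9, 10), Rational(-189, 25)), -62) = Add(Mul(-90, Rational(-189, 25)), -62) = Add(Rational(3402, 5), -62) = Rational(3092, 5)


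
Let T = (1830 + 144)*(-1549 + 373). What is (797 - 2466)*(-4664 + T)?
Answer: 3882240872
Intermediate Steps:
T = -2321424 (T = 1974*(-1176) = -2321424)
(797 - 2466)*(-4664 + T) = (797 - 2466)*(-4664 - 2321424) = -1669*(-2326088) = 3882240872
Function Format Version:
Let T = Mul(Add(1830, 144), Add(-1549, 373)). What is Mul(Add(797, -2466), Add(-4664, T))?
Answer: 3882240872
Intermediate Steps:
T = -2321424 (T = Mul(1974, -1176) = -2321424)
Mul(Add(797, -2466), Add(-4664, T)) = Mul(Add(797, -2466), Add(-4664, -2321424)) = Mul(-1669, -2326088) = 3882240872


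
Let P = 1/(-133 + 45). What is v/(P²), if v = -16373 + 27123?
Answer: 83248000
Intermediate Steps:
v = 10750
P = -1/88 (P = 1/(-88) = -1/88 ≈ -0.011364)
v/(P²) = 10750/((-1/88)²) = 10750/(1/7744) = 10750*7744 = 83248000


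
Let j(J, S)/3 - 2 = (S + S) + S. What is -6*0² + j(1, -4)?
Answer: -30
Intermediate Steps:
j(J, S) = 6 + 9*S (j(J, S) = 6 + 3*((S + S) + S) = 6 + 3*(2*S + S) = 6 + 3*(3*S) = 6 + 9*S)
-6*0² + j(1, -4) = -6*0² + (6 + 9*(-4)) = -6*0 + (6 - 36) = 0 - 30 = -30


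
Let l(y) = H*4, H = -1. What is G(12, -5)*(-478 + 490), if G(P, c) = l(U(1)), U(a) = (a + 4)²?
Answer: -48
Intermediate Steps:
U(a) = (4 + a)²
l(y) = -4 (l(y) = -1*4 = -4)
G(P, c) = -4
G(12, -5)*(-478 + 490) = -4*(-478 + 490) = -4*12 = -48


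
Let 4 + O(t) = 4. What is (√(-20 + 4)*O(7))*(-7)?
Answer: 0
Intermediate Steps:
O(t) = 0 (O(t) = -4 + 4 = 0)
(√(-20 + 4)*O(7))*(-7) = (√(-20 + 4)*0)*(-7) = (√(-16)*0)*(-7) = ((4*I)*0)*(-7) = 0*(-7) = 0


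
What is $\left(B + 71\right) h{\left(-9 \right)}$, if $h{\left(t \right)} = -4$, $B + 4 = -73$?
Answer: $24$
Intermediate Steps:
$B = -77$ ($B = -4 - 73 = -77$)
$\left(B + 71\right) h{\left(-9 \right)} = \left(-77 + 71\right) \left(-4\right) = \left(-6\right) \left(-4\right) = 24$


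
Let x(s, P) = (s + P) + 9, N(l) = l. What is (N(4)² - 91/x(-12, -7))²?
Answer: 63001/100 ≈ 630.01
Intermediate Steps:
x(s, P) = 9 + P + s (x(s, P) = (P + s) + 9 = 9 + P + s)
(N(4)² - 91/x(-12, -7))² = (4² - 91/(9 - 7 - 12))² = (16 - 91/(-10))² = (16 - 91*(-⅒))² = (16 + 91/10)² = (251/10)² = 63001/100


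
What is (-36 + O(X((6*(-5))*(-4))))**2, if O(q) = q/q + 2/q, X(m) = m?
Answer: 4405801/3600 ≈ 1223.8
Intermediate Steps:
O(q) = 1 + 2/q
(-36 + O(X((6*(-5))*(-4))))**2 = (-36 + (2 + (6*(-5))*(-4))/(((6*(-5))*(-4))))**2 = (-36 + (2 - 30*(-4))/((-30*(-4))))**2 = (-36 + (2 + 120)/120)**2 = (-36 + (1/120)*122)**2 = (-36 + 61/60)**2 = (-2099/60)**2 = 4405801/3600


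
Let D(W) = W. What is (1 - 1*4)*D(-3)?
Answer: 9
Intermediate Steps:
(1 - 1*4)*D(-3) = (1 - 1*4)*(-3) = (1 - 4)*(-3) = -3*(-3) = 9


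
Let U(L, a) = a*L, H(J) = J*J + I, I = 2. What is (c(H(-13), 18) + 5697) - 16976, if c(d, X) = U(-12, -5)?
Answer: -11219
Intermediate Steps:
H(J) = 2 + J**2 (H(J) = J*J + 2 = J**2 + 2 = 2 + J**2)
U(L, a) = L*a
c(d, X) = 60 (c(d, X) = -12*(-5) = 60)
(c(H(-13), 18) + 5697) - 16976 = (60 + 5697) - 16976 = 5757 - 16976 = -11219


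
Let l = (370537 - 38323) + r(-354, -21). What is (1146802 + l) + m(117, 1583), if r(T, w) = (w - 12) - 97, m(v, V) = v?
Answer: 1479003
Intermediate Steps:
r(T, w) = -109 + w (r(T, w) = (-12 + w) - 97 = -109 + w)
l = 332084 (l = (370537 - 38323) + (-109 - 21) = 332214 - 130 = 332084)
(1146802 + l) + m(117, 1583) = (1146802 + 332084) + 117 = 1478886 + 117 = 1479003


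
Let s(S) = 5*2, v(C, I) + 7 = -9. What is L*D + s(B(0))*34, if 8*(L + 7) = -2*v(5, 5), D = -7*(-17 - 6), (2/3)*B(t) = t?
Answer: -143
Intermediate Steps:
v(C, I) = -16 (v(C, I) = -7 - 9 = -16)
B(t) = 3*t/2
s(S) = 10
D = 161 (D = -7*(-23) = 161)
L = -3 (L = -7 + (-2*(-16))/8 = -7 + (⅛)*32 = -7 + 4 = -3)
L*D + s(B(0))*34 = -3*161 + 10*34 = -483 + 340 = -143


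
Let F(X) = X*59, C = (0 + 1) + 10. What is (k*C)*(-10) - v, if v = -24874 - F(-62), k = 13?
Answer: 19786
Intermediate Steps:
C = 11 (C = 1 + 10 = 11)
F(X) = 59*X
v = -21216 (v = -24874 - 59*(-62) = -24874 - 1*(-3658) = -24874 + 3658 = -21216)
(k*C)*(-10) - v = (13*11)*(-10) - 1*(-21216) = 143*(-10) + 21216 = -1430 + 21216 = 19786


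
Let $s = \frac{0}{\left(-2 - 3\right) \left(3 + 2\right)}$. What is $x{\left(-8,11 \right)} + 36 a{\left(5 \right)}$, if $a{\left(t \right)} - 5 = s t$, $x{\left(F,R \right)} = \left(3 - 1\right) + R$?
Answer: $193$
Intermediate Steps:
$x{\left(F,R \right)} = 2 + R$
$s = 0$ ($s = \frac{0}{\left(-5\right) 5} = \frac{0}{-25} = 0 \left(- \frac{1}{25}\right) = 0$)
$a{\left(t \right)} = 5$ ($a{\left(t \right)} = 5 + 0 t = 5 + 0 = 5$)
$x{\left(-8,11 \right)} + 36 a{\left(5 \right)} = \left(2 + 11\right) + 36 \cdot 5 = 13 + 180 = 193$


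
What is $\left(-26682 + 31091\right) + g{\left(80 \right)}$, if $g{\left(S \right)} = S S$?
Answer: $10809$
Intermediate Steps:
$g{\left(S \right)} = S^{2}$
$\left(-26682 + 31091\right) + g{\left(80 \right)} = \left(-26682 + 31091\right) + 80^{2} = 4409 + 6400 = 10809$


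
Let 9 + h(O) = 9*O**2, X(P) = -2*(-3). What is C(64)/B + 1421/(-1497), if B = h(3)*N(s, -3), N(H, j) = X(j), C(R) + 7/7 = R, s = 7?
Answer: -19243/23952 ≈ -0.80340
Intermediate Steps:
X(P) = 6
h(O) = -9 + 9*O**2
C(R) = -1 + R
N(H, j) = 6
B = 432 (B = (-9 + 9*3**2)*6 = (-9 + 9*9)*6 = (-9 + 81)*6 = 72*6 = 432)
C(64)/B + 1421/(-1497) = (-1 + 64)/432 + 1421/(-1497) = 63*(1/432) + 1421*(-1/1497) = 7/48 - 1421/1497 = -19243/23952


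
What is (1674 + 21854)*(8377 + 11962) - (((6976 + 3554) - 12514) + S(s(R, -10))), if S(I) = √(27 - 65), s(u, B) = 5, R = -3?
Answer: 478537976 - I*√38 ≈ 4.7854e+8 - 6.1644*I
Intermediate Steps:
S(I) = I*√38 (S(I) = √(-38) = I*√38)
(1674 + 21854)*(8377 + 11962) - (((6976 + 3554) - 12514) + S(s(R, -10))) = (1674 + 21854)*(8377 + 11962) - (((6976 + 3554) - 12514) + I*√38) = 23528*20339 - ((10530 - 12514) + I*√38) = 478535992 - (-1984 + I*√38) = 478535992 + (1984 - I*√38) = 478537976 - I*√38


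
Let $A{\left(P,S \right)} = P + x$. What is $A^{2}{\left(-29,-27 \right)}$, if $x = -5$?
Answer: $1156$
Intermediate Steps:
$A{\left(P,S \right)} = -5 + P$ ($A{\left(P,S \right)} = P - 5 = -5 + P$)
$A^{2}{\left(-29,-27 \right)} = \left(-5 - 29\right)^{2} = \left(-34\right)^{2} = 1156$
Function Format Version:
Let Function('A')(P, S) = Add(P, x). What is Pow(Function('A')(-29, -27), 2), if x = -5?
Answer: 1156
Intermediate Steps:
Function('A')(P, S) = Add(-5, P) (Function('A')(P, S) = Add(P, -5) = Add(-5, P))
Pow(Function('A')(-29, -27), 2) = Pow(Add(-5, -29), 2) = Pow(-34, 2) = 1156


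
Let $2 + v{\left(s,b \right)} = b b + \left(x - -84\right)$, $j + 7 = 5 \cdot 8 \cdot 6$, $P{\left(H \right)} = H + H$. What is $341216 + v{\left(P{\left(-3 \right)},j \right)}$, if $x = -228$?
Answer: $395359$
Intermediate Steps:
$P{\left(H \right)} = 2 H$
$j = 233$ ($j = -7 + 5 \cdot 8 \cdot 6 = -7 + 40 \cdot 6 = -7 + 240 = 233$)
$v{\left(s,b \right)} = -146 + b^{2}$ ($v{\left(s,b \right)} = -2 + \left(b b - 144\right) = -2 + \left(b^{2} + \left(-228 + 84\right)\right) = -2 + \left(b^{2} - 144\right) = -2 + \left(-144 + b^{2}\right) = -146 + b^{2}$)
$341216 + v{\left(P{\left(-3 \right)},j \right)} = 341216 - \left(146 - 233^{2}\right) = 341216 + \left(-146 + 54289\right) = 341216 + 54143 = 395359$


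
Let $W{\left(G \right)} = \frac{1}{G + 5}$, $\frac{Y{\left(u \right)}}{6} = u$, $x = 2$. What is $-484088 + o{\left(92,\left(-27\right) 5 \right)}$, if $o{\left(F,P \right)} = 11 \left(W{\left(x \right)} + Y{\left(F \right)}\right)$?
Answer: $- \frac{3346101}{7} \approx -4.7801 \cdot 10^{5}$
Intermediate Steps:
$Y{\left(u \right)} = 6 u$
$W{\left(G \right)} = \frac{1}{5 + G}$
$o{\left(F,P \right)} = \frac{11}{7} + 66 F$ ($o{\left(F,P \right)} = 11 \left(\frac{1}{5 + 2} + 6 F\right) = 11 \left(\frac{1}{7} + 6 F\right) = \frac{11}{7} + 66 F$)
$-484088 + o{\left(92,\left(-27\right) 5 \right)} = -484088 + \left(\frac{11}{7} + 66 \cdot 92\right) = -484088 + \left(\frac{11}{7} + 6072\right) = -484088 + \frac{42515}{7} = - \frac{3346101}{7}$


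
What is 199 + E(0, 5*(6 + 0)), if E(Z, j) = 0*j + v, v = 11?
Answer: 210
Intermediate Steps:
E(Z, j) = 11 (E(Z, j) = 0*j + 11 = 0 + 11 = 11)
199 + E(0, 5*(6 + 0)) = 199 + 11 = 210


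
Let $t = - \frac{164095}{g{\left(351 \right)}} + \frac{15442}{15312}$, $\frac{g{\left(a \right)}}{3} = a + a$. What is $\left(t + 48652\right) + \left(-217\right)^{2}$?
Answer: $\frac{257073901547}{2687256} \approx 95664.0$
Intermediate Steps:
$g{\left(a \right)} = 6 a$ ($g{\left(a \right)} = 3 \left(a + a\right) = 3 \cdot 2 a = 6 a$)
$t = - \frac{206675149}{2687256}$ ($t = - \frac{164095}{6 \cdot 351} + \frac{15442}{15312} = - \frac{164095}{2106} + 15442 \cdot \frac{1}{15312} = \left(-164095\right) \frac{1}{2106} + \frac{7721}{7656} = - \frac{164095}{2106} + \frac{7721}{7656} = - \frac{206675149}{2687256} \approx -76.909$)
$\left(t + 48652\right) + \left(-217\right)^{2} = \left(- \frac{206675149}{2687256} + 48652\right) + \left(-217\right)^{2} = \frac{130533703763}{2687256} + 47089 = \frac{257073901547}{2687256}$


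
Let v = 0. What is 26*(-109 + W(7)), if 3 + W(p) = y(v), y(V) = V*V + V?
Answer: -2912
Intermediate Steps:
y(V) = V + V² (y(V) = V² + V = V + V²)
W(p) = -3 (W(p) = -3 + 0*(1 + 0) = -3 + 0*1 = -3 + 0 = -3)
26*(-109 + W(7)) = 26*(-109 - 3) = 26*(-112) = -2912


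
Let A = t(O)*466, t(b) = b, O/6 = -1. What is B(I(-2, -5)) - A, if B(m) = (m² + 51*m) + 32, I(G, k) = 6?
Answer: 3170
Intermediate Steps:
O = -6 (O = 6*(-1) = -6)
B(m) = 32 + m² + 51*m
A = -2796 (A = -6*466 = -2796)
B(I(-2, -5)) - A = (32 + 6² + 51*6) - 1*(-2796) = (32 + 36 + 306) + 2796 = 374 + 2796 = 3170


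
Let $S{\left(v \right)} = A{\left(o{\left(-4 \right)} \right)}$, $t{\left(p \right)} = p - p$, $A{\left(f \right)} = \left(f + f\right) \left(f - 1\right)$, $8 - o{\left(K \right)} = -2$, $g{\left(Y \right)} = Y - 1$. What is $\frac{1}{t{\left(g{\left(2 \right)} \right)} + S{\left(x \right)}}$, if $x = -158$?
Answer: $\frac{1}{180} \approx 0.0055556$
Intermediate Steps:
$g{\left(Y \right)} = -1 + Y$
$o{\left(K \right)} = 10$ ($o{\left(K \right)} = 8 - -2 = 8 + 2 = 10$)
$A{\left(f \right)} = 2 f \left(-1 + f\right)$
$t{\left(p \right)} = 0$
$S{\left(v \right)} = 180$ ($S{\left(v \right)} = 2 \cdot 10 \left(-1 + 10\right) = 2 \cdot 10 \cdot 9 = 180$)
$\frac{1}{t{\left(g{\left(2 \right)} \right)} + S{\left(x \right)}} = \frac{1}{0 + 180} = \frac{1}{180}$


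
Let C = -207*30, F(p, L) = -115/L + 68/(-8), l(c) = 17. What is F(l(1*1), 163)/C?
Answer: 3001/2024460 ≈ 0.0014824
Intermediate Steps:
F(p, L) = -17/2 - 115/L (F(p, L) = -115/L + 68*(-1/8) = -115/L - 17/2 = -17/2 - 115/L)
C = -6210
F(l(1*1), 163)/C = (-17/2 - 115/163)/(-6210) = (-17/2 - 115*1/163)*(-1/6210) = (-17/2 - 115/163)*(-1/6210) = -3001/326*(-1/6210) = 3001/2024460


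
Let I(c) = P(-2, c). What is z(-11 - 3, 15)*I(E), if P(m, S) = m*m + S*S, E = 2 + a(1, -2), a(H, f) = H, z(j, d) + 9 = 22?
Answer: 169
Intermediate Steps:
z(j, d) = 13 (z(j, d) = -9 + 22 = 13)
E = 3 (E = 2 + 1 = 3)
P(m, S) = S**2 + m**2 (P(m, S) = m**2 + S**2 = S**2 + m**2)
I(c) = 4 + c**2 (I(c) = c**2 + (-2)**2 = c**2 + 4 = 4 + c**2)
z(-11 - 3, 15)*I(E) = 13*(4 + 3**2) = 13*(4 + 9) = 13*13 = 169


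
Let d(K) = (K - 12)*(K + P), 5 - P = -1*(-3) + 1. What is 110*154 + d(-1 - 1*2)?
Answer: 16970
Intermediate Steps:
P = 1 (P = 5 - (-1*(-3) + 1) = 5 - (3 + 1) = 5 - 1*4 = 5 - 4 = 1)
d(K) = (1 + K)*(-12 + K) (d(K) = (K - 12)*(K + 1) = (-12 + K)*(1 + K) = (1 + K)*(-12 + K))
110*154 + d(-1 - 1*2) = 110*154 + (-12 + (-1 - 1*2)² - 11*(-1 - 1*2)) = 16940 + (-12 + (-1 - 2)² - 11*(-1 - 2)) = 16940 + (-12 + (-3)² - 11*(-3)) = 16940 + (-12 + 9 + 33) = 16940 + 30 = 16970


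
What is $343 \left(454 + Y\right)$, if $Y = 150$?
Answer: $207172$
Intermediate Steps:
$343 \left(454 + Y\right) = 343 \left(454 + 150\right) = 343 \cdot 604 = 207172$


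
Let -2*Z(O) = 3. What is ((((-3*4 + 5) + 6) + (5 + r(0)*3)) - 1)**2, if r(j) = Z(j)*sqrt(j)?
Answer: 9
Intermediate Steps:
Z(O) = -3/2 (Z(O) = -1/2*3 = -3/2)
r(j) = -3*sqrt(j)/2
((((-3*4 + 5) + 6) + (5 + r(0)*3)) - 1)**2 = ((((-3*4 + 5) + 6) + (5 - 3*sqrt(0)/2*3)) - 1)**2 = ((((-12 + 5) + 6) + (5 - 3/2*0*3)) - 1)**2 = (((-7 + 6) + (5 + 0*3)) - 1)**2 = ((-1 + (5 + 0)) - 1)**2 = ((-1 + 5) - 1)**2 = (4 - 1)**2 = 3**2 = 9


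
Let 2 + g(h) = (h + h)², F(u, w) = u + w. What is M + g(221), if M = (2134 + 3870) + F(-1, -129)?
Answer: 201236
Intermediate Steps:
g(h) = -2 + 4*h² (g(h) = -2 + (h + h)² = -2 + (2*h)² = -2 + 4*h²)
M = 5874 (M = (2134 + 3870) + (-1 - 129) = 6004 - 130 = 5874)
M + g(221) = 5874 + (-2 + 4*221²) = 5874 + (-2 + 4*48841) = 5874 + (-2 + 195364) = 5874 + 195362 = 201236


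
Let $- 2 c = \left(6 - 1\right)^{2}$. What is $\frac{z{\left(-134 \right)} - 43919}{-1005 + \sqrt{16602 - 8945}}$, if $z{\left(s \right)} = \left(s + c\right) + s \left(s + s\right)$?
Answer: $\frac{16388535}{2004736} + \frac{16307 \sqrt{7657}}{2004736} \approx 8.8867$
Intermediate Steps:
$c = - \frac{25}{2}$ ($c = - \frac{\left(6 - 1\right)^{2}}{2} = - \frac{5^{2}}{2} = \left(- \frac{1}{2}\right) 25 = - \frac{25}{2} \approx -12.5$)
$z{\left(s \right)} = - \frac{25}{2} + s + 2 s^{2}$ ($z{\left(s \right)} = \left(s - \frac{25}{2}\right) + s \left(s + s\right) = \left(- \frac{25}{2} + s\right) + s 2 s = \left(- \frac{25}{2} + s\right) + 2 s^{2} = - \frac{25}{2} + s + 2 s^{2}$)
$\frac{z{\left(-134 \right)} - 43919}{-1005 + \sqrt{16602 - 8945}} = \frac{\left(- \frac{25}{2} - 134 + 2 \left(-134\right)^{2}\right) - 43919}{-1005 + \sqrt{16602 - 8945}} = \frac{\left(- \frac{25}{2} - 134 + 2 \cdot 17956\right) - 43919}{-1005 + \sqrt{7657}} = \frac{\left(- \frac{25}{2} - 134 + 35912\right) - 43919}{-1005 + \sqrt{7657}} = \frac{\frac{71531}{2} - 43919}{-1005 + \sqrt{7657}} = - \frac{16307}{2 \left(-1005 + \sqrt{7657}\right)}$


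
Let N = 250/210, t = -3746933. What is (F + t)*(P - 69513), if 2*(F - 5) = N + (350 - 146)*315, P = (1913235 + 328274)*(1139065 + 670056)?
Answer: -45192303941392159094/3 ≈ -1.5064e+19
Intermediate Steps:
N = 25/21 (N = 250*(1/210) = 25/21 ≈ 1.1905)
P = 4055161003589 (P = 2241509*1809121 = 4055161003589)
F = 1349695/42 (F = 5 + (25/21 + (350 - 146)*315)/2 = 5 + (25/21 + 204*315)/2 = 5 + (25/21 + 64260)/2 = 5 + (½)*(1349485/21) = 5 + 1349485/42 = 1349695/42 ≈ 32136.)
(F + t)*(P - 69513) = (1349695/42 - 3746933)*(4055161003589 - 69513) = -156021491/42*4055160934076 = -45192303941392159094/3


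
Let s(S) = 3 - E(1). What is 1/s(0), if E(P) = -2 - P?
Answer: ⅙ ≈ 0.16667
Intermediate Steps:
s(S) = 6 (s(S) = 3 - (-2 - 1*1) = 3 - (-2 - 1) = 3 - 1*(-3) = 3 + 3 = 6)
1/s(0) = 1/6 = ⅙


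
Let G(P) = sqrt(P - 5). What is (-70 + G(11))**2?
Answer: (70 - sqrt(6))**2 ≈ 4563.1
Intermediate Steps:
G(P) = sqrt(-5 + P)
(-70 + G(11))**2 = (-70 + sqrt(-5 + 11))**2 = (-70 + sqrt(6))**2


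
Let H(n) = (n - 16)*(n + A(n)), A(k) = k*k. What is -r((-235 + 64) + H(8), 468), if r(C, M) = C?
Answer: 747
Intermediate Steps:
A(k) = k**2
H(n) = (-16 + n)*(n + n**2) (H(n) = (n - 16)*(n + n**2) = (-16 + n)*(n + n**2))
-r((-235 + 64) + H(8), 468) = -((-235 + 64) + 8*(-16 + 8**2 - 15*8)) = -(-171 + 8*(-16 + 64 - 120)) = -(-171 + 8*(-72)) = -(-171 - 576) = -1*(-747) = 747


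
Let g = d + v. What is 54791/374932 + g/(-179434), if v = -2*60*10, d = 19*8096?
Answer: -23696126637/33637774244 ≈ -0.70445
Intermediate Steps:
d = 153824
v = -1200 (v = -120*10 = -1200)
g = 152624 (g = 153824 - 1200 = 152624)
54791/374932 + g/(-179434) = 54791/374932 + 152624/(-179434) = 54791*(1/374932) + 152624*(-1/179434) = 54791/374932 - 76312/89717 = -23696126637/33637774244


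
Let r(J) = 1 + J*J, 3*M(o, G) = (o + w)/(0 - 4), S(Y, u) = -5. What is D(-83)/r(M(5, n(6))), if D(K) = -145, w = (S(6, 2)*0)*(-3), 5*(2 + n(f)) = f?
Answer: -20880/169 ≈ -123.55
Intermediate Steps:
n(f) = -2 + f/5
w = 0 (w = -5*0*(-3) = 0*(-3) = 0)
M(o, G) = -o/12 (M(o, G) = ((o + 0)/(0 - 4))/3 = (o/(-4))/3 = (o*(-¼))/3 = (-o/4)/3 = -o/12)
r(J) = 1 + J²
D(-83)/r(M(5, n(6))) = -145/(1 + (-1/12*5)²) = -145/(1 + (-5/12)²) = -145/(1 + 25/144) = -145/169/144 = -145*144/169 = -20880/169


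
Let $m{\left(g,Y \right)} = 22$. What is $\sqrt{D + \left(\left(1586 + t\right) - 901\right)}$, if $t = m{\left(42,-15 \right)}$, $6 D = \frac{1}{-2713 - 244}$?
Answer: $\frac{\sqrt{222548427006}}{17742} \approx 26.589$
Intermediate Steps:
$D = - \frac{1}{17742}$ ($D = \frac{1}{6 \left(-2713 - 244\right)} = \frac{1}{6 \left(-2957\right)} = \frac{1}{6} \left(- \frac{1}{2957}\right) = - \frac{1}{17742} \approx -5.6363 \cdot 10^{-5}$)
$t = 22$
$\sqrt{D + \left(\left(1586 + t\right) - 901\right)} = \sqrt{- \frac{1}{17742} + \left(\left(1586 + 22\right) - 901\right)} = \sqrt{- \frac{1}{17742} + \left(1608 - 901\right)} = \sqrt{- \frac{1}{17742} + 707} = \sqrt{\frac{12543593}{17742}} = \frac{\sqrt{222548427006}}{17742}$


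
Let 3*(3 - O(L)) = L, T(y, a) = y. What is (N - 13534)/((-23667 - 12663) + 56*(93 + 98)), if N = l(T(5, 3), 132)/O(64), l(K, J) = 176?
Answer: 4837/9155 ≈ 0.52835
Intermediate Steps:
O(L) = 3 - L/3
N = -48/5 (N = 176/(3 - ⅓*64) = 176/(3 - 64/3) = 176/(-55/3) = 176*(-3/55) = -48/5 ≈ -9.6000)
(N - 13534)/((-23667 - 12663) + 56*(93 + 98)) = (-48/5 - 13534)/((-23667 - 12663) + 56*(93 + 98)) = -67718/(5*(-36330 + 56*191)) = -67718/(5*(-36330 + 10696)) = -67718/5/(-25634) = -67718/5*(-1/25634) = 4837/9155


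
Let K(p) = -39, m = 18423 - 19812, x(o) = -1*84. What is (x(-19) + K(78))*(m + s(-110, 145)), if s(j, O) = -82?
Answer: 180933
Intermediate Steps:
x(o) = -84
m = -1389
(x(-19) + K(78))*(m + s(-110, 145)) = (-84 - 39)*(-1389 - 82) = -123*(-1471) = 180933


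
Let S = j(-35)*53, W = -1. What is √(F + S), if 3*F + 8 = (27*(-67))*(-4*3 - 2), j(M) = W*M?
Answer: √92649/3 ≈ 101.46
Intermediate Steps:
j(M) = -M
F = 25318/3 (F = -8/3 + ((27*(-67))*(-4*3 - 2))/3 = -8/3 + (-1809*(-12 - 2))/3 = -8/3 + (-1809*(-14))/3 = -8/3 + (⅓)*25326 = -8/3 + 8442 = 25318/3 ≈ 8439.3)
S = 1855 (S = -1*(-35)*53 = 35*53 = 1855)
√(F + S) = √(25318/3 + 1855) = √(30883/3) = √92649/3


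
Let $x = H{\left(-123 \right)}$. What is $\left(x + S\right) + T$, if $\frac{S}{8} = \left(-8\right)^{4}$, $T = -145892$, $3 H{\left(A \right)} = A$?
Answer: $-113165$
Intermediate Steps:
$H{\left(A \right)} = \frac{A}{3}$
$S = 32768$ ($S = 8 \left(-8\right)^{4} = 8 \cdot 4096 = 32768$)
$x = -41$ ($x = \frac{1}{3} \left(-123\right) = -41$)
$\left(x + S\right) + T = \left(-41 + 32768\right) - 145892 = 32727 - 145892 = -113165$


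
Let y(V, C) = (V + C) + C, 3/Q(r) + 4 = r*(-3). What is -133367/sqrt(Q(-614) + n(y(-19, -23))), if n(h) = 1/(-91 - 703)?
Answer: -133367*sqrt(12404662)/68 ≈ -6.9077e+6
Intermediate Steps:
Q(r) = 3/(-4 - 3*r) (Q(r) = 3/(-4 + r*(-3)) = 3/(-4 - 3*r))
y(V, C) = V + 2*C (y(V, C) = (C + V) + C = V + 2*C)
n(h) = -1/794 (n(h) = 1/(-794) = -1/794)
-133367/sqrt(Q(-614) + n(y(-19, -23))) = -133367/sqrt(-3/(4 + 3*(-614)) - 1/794) = -133367/sqrt(-3/(4 - 1842) - 1/794) = -133367/sqrt(-3/(-1838) - 1/794) = -133367/sqrt(-3*(-1/1838) - 1/794) = -133367/sqrt(3/1838 - 1/794) = -133367*sqrt(12404662)/68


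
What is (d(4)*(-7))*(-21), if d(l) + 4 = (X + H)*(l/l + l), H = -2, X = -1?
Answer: -2793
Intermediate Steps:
d(l) = -7 - 3*l (d(l) = -4 + (-1 - 2)*(l/l + l) = -4 - 3*(1 + l) = -4 + (-3 - 3*l) = -7 - 3*l)
(d(4)*(-7))*(-21) = ((-7 - 3*4)*(-7))*(-21) = ((-7 - 12)*(-7))*(-21) = -19*(-7)*(-21) = 133*(-21) = -2793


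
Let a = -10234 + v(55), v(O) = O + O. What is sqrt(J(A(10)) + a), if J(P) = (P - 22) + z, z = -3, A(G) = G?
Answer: I*sqrt(10139) ≈ 100.69*I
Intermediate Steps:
v(O) = 2*O
a = -10124 (a = -10234 + 2*55 = -10234 + 110 = -10124)
J(P) = -25 + P (J(P) = (P - 22) - 3 = (-22 + P) - 3 = -25 + P)
sqrt(J(A(10)) + a) = sqrt((-25 + 10) - 10124) = sqrt(-15 - 10124) = sqrt(-10139) = I*sqrt(10139)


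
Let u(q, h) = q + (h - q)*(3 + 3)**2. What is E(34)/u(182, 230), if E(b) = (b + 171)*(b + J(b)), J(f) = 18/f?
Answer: 24067/6494 ≈ 3.7060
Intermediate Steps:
E(b) = (171 + b)*(b + 18/b) (E(b) = (b + 171)*(b + 18/b) = (171 + b)*(b + 18/b))
u(q, h) = -35*q + 36*h (u(q, h) = q + (h - q)*6**2 = q + (h - q)*36 = q + (-36*q + 36*h) = -35*q + 36*h)
E(34)/u(182, 230) = (18 + 34**2 + 171*34 + 3078/34)/(-35*182 + 36*230) = (18 + 1156 + 5814 + 3078*(1/34))/(-6370 + 8280) = (18 + 1156 + 5814 + 1539/17)/1910 = (120335/17)*(1/1910) = 24067/6494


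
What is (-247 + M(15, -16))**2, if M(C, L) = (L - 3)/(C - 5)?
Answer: 6195121/100 ≈ 61951.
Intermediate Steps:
M(C, L) = (-3 + L)/(-5 + C)
(-247 + M(15, -16))**2 = (-247 + (-3 - 16)/(-5 + 15))**2 = (-247 - 19/10)**2 = (-2489/10)**2 = 6195121/100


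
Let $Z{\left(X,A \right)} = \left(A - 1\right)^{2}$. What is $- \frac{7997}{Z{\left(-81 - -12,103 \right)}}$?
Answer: $- \frac{7997}{10404} \approx -0.76865$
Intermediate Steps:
$Z{\left(X,A \right)} = \left(-1 + A\right)^{2}$
$- \frac{7997}{Z{\left(-81 - -12,103 \right)}} = - \frac{7997}{\left(-1 + 103\right)^{2}} = - \frac{7997}{102^{2}} = - \frac{7997}{10404}$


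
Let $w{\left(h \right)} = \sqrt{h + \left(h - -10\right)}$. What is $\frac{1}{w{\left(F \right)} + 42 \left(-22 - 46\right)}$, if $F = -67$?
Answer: $- \frac{714}{2039215} - \frac{i \sqrt{31}}{4078430} \approx -0.00035013 - 1.3652 \cdot 10^{-6} i$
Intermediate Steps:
$w{\left(h \right)} = \sqrt{10 + 2 h}$ ($w{\left(h \right)} = \sqrt{h + \left(h + 10\right)} = \sqrt{h + \left(10 + h\right)} = \sqrt{10 + 2 h}$)
$\frac{1}{w{\left(F \right)} + 42 \left(-22 - 46\right)} = \frac{1}{\sqrt{10 + 2 \left(-67\right)} + 42 \left(-22 - 46\right)} = \frac{1}{\sqrt{10 - 134} + 42 \left(-68\right)} = \frac{1}{\sqrt{-124} - 2856} = \frac{1}{2 i \sqrt{31} - 2856} = \frac{1}{-2856 + 2 i \sqrt{31}}$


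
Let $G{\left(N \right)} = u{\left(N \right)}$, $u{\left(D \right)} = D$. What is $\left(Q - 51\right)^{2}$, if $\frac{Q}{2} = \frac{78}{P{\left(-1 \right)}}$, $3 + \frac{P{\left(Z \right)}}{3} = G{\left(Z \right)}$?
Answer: $4096$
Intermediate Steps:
$G{\left(N \right)} = N$
$P{\left(Z \right)} = -9 + 3 Z$
$Q = -13$ ($Q = 2 \frac{78}{-9 + 3 \left(-1\right)} = 2 \frac{78}{-9 - 3} = 2 \frac{78}{-12} = 2 \cdot 78 \left(- \frac{1}{12}\right) = 2 \left(- \frac{13}{2}\right) = -13$)
$\left(Q - 51\right)^{2} = \left(-13 - 51\right)^{2} = \left(-64\right)^{2} = 4096$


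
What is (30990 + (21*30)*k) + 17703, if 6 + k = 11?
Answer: 51843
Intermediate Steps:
k = 5 (k = -6 + 11 = 5)
(30990 + (21*30)*k) + 17703 = (30990 + (21*30)*5) + 17703 = (30990 + 630*5) + 17703 = (30990 + 3150) + 17703 = 34140 + 17703 = 51843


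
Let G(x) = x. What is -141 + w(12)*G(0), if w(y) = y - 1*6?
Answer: -141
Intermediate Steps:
w(y) = -6 + y (w(y) = y - 6 = -6 + y)
-141 + w(12)*G(0) = -141 + (-6 + 12)*0 = -141 + 6*0 = -141 + 0 = -141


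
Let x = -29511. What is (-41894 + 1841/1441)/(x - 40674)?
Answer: 20122471/33712195 ≈ 0.59689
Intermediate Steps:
(-41894 + 1841/1441)/(x - 40674) = (-41894 + 1841/1441)/(-29511 - 40674) = (-41894 + 1841*(1/1441))/(-70185) = (-41894 + 1841/1441)*(-1/70185) = -60367413/1441*(-1/70185) = 20122471/33712195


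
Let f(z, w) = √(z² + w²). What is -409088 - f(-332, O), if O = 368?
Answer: -409088 - 4*√15353 ≈ -4.0958e+5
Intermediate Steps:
f(z, w) = √(w² + z²)
-409088 - f(-332, O) = -409088 - √(368² + (-332)²) = -409088 - √(135424 + 110224) = -409088 - √245648 = -409088 - 4*√15353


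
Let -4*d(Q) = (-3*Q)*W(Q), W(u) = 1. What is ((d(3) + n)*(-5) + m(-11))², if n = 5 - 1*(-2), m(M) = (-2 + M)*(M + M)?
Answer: 919681/16 ≈ 57480.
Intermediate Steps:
m(M) = 2*M*(-2 + M) (m(M) = (-2 + M)*(2*M) = 2*M*(-2 + M))
n = 7 (n = 5 + 2 = 7)
d(Q) = 3*Q/4 (d(Q) = -(-3*Q)/4 = -(-3)*Q/4 = 3*Q/4)
((d(3) + n)*(-5) + m(-11))² = (((¾)*3 + 7)*(-5) + 2*(-11)*(-2 - 11))² = ((9/4 + 7)*(-5) + 2*(-11)*(-13))² = ((37/4)*(-5) + 286)² = (-185/4 + 286)² = (959/4)² = 919681/16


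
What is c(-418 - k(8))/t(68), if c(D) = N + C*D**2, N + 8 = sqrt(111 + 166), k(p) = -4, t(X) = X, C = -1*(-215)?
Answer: 9212533/17 + sqrt(277)/68 ≈ 5.4191e+5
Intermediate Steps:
C = 215
N = -8 + sqrt(277) (N = -8 + sqrt(111 + 166) = -8 + sqrt(277) ≈ 8.6433)
c(D) = -8 + sqrt(277) + 215*D**2 (c(D) = (-8 + sqrt(277)) + 215*D**2 = -8 + sqrt(277) + 215*D**2)
c(-418 - k(8))/t(68) = (-8 + sqrt(277) + 215*(-418 - 1*(-4))**2)/68 = (-8 + sqrt(277) + 215*(-418 + 4)**2)*(1/68) = (-8 + sqrt(277) + 215*(-414)**2)*(1/68) = (-8 + sqrt(277) + 215*171396)*(1/68) = (-8 + sqrt(277) + 36850140)*(1/68) = (36850132 + sqrt(277))*(1/68) = 9212533/17 + sqrt(277)/68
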